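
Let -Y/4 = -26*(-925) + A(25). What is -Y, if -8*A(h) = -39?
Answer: 192439/2 ≈ 96220.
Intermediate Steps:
A(h) = 39/8 (A(h) = -1/8*(-39) = 39/8)
Y = -192439/2 (Y = -4*(-26*(-925) + 39/8) = -4*(24050 + 39/8) = -4*192439/8 = -192439/2 ≈ -96220.)
-Y = -1*(-192439/2) = 192439/2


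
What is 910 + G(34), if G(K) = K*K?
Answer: 2066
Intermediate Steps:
G(K) = K²
910 + G(34) = 910 + 34² = 910 + 1156 = 2066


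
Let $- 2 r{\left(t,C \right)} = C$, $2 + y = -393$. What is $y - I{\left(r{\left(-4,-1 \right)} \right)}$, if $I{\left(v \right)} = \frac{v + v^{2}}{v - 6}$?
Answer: $- \frac{8687}{22} \approx -394.86$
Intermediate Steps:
$y = -395$ ($y = -2 - 393 = -395$)
$r{\left(t,C \right)} = - \frac{C}{2}$
$I{\left(v \right)} = \frac{v + v^{2}}{-6 + v}$
$y - I{\left(r{\left(-4,-1 \right)} \right)} = -395 - \frac{\left(- \frac{1}{2}\right) \left(-1\right) \left(1 - - \frac{1}{2}\right)}{-6 - - \frac{1}{2}} = -395 - \frac{1 + \frac{1}{2}}{2 \left(-6 + \frac{1}{2}\right)} = -395 - \frac{1}{2} \frac{1}{- \frac{11}{2}} \cdot \frac{3}{2} = -395 - \frac{1}{2} \left(- \frac{2}{11}\right) \frac{3}{2} = -395 - - \frac{3}{22} = -395 + \frac{3}{22} = - \frac{8687}{22}$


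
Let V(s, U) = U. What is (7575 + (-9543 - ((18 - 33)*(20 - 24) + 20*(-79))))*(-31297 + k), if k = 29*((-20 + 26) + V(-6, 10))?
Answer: 13813184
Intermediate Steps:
k = 464 (k = 29*((-20 + 26) + 10) = 29*(6 + 10) = 29*16 = 464)
(7575 + (-9543 - ((18 - 33)*(20 - 24) + 20*(-79))))*(-31297 + k) = (7575 + (-9543 - ((18 - 33)*(20 - 24) + 20*(-79))))*(-31297 + 464) = (7575 + (-9543 - (-15*(-4) - 1580)))*(-30833) = (7575 + (-9543 - (60 - 1580)))*(-30833) = (7575 + (-9543 - 1*(-1520)))*(-30833) = (7575 + (-9543 + 1520))*(-30833) = (7575 - 8023)*(-30833) = -448*(-30833) = 13813184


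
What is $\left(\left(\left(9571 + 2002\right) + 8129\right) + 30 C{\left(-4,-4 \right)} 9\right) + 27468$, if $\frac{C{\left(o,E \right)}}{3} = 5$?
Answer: $51220$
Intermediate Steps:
$C{\left(o,E \right)} = 15$ ($C{\left(o,E \right)} = 3 \cdot 5 = 15$)
$\left(\left(\left(9571 + 2002\right) + 8129\right) + 30 C{\left(-4,-4 \right)} 9\right) + 27468 = \left(\left(\left(9571 + 2002\right) + 8129\right) + 30 \cdot 15 \cdot 9\right) + 27468 = \left(\left(11573 + 8129\right) + 450 \cdot 9\right) + 27468 = \left(19702 + 4050\right) + 27468 = 23752 + 27468 = 51220$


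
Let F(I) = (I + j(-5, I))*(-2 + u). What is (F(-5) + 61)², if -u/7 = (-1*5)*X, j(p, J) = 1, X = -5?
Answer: 591361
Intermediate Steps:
u = -175 (u = -7*(-1*5)*(-5) = -(-35)*(-5) = -7*25 = -175)
F(I) = -177 - 177*I (F(I) = (I + 1)*(-2 - 175) = (1 + I)*(-177) = -177 - 177*I)
(F(-5) + 61)² = ((-177 - 177*(-5)) + 61)² = ((-177 + 885) + 61)² = (708 + 61)² = 769² = 591361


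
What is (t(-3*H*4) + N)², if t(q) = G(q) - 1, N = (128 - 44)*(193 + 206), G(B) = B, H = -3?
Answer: 1125669601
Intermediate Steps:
N = 33516 (N = 84*399 = 33516)
t(q) = -1 + q (t(q) = q - 1 = -1 + q)
(t(-3*H*4) + N)² = ((-1 - 3*(-3)*4) + 33516)² = ((-1 + 9*4) + 33516)² = ((-1 + 36) + 33516)² = (35 + 33516)² = 33551² = 1125669601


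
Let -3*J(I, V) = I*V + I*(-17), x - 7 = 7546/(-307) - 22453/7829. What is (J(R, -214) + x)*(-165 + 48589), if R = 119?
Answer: 1064076327005320/2403503 ≈ 4.4272e+8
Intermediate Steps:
x = -49146184/2403503 (x = 7 + (7546/(-307) - 22453/7829) = 7 + (7546*(-1/307) - 22453*1/7829) = 7 + (-7546/307 - 22453/7829) = 7 - 65970705/2403503 = -49146184/2403503 ≈ -20.448)
J(I, V) = 17*I/3 - I*V/3 (J(I, V) = -(I*V + I*(-17))/3 = -(I*V - 17*I)/3 = -(-17*I + I*V)/3 = 17*I/3 - I*V/3)
(J(R, -214) + x)*(-165 + 48589) = ((⅓)*119*(17 - 1*(-214)) - 49146184/2403503)*(-165 + 48589) = ((⅓)*119*(17 + 214) - 49146184/2403503)*48424 = ((⅓)*119*231 - 49146184/2403503)*48424 = (9163 - 49146184/2403503)*48424 = (21974151805/2403503)*48424 = 1064076327005320/2403503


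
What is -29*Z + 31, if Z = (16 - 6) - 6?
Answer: -85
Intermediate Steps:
Z = 4 (Z = 10 - 6 = 4)
-29*Z + 31 = -29*4 + 31 = -116 + 31 = -85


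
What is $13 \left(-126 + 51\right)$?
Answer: $-975$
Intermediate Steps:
$13 \left(-126 + 51\right) = 13 \left(-75\right) = -975$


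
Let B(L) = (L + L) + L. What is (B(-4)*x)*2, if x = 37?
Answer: -888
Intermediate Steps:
B(L) = 3*L (B(L) = 2*L + L = 3*L)
(B(-4)*x)*2 = ((3*(-4))*37)*2 = -12*37*2 = -444*2 = -888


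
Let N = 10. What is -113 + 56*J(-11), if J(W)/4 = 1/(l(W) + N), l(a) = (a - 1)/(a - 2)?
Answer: -6567/71 ≈ -92.493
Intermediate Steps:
l(a) = (-1 + a)/(-2 + a)
J(W) = 4/(10 + (-1 + W)/(-2 + W)) (J(W) = 4/((-1 + W)/(-2 + W) + 10) = 4/(10 + (-1 + W)/(-2 + W)))
-113 + 56*J(-11) = -113 + 56*(4*(-2 - 11)/(-21 + 11*(-11))) = -113 + 56*(4*(-13)/(-21 - 121)) = -113 + 56*(4*(-13)/(-142)) = -113 + 56*(4*(-1/142)*(-13)) = -113 + 56*(26/71) = -113 + 1456/71 = -6567/71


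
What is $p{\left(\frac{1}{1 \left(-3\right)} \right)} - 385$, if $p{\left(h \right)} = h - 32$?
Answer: $- \frac{1252}{3} \approx -417.33$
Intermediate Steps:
$p{\left(h \right)} = -32 + h$
$p{\left(\frac{1}{1 \left(-3\right)} \right)} - 385 = \left(-32 + \frac{1}{1 \left(-3\right)}\right) - 385 = \left(-32 + \frac{1}{-3}\right) - 385 = \left(-32 - \frac{1}{3}\right) - 385 = - \frac{97}{3} - 385 = - \frac{1252}{3}$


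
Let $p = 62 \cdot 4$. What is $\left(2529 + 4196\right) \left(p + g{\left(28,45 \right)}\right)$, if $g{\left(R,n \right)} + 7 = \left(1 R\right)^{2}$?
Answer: $6893125$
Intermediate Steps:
$g{\left(R,n \right)} = -7 + R^{2}$ ($g{\left(R,n \right)} = -7 + \left(1 R\right)^{2} = -7 + R^{2}$)
$p = 248$
$\left(2529 + 4196\right) \left(p + g{\left(28,45 \right)}\right) = \left(2529 + 4196\right) \left(248 - \left(7 - 28^{2}\right)\right) = 6725 \left(248 + \left(-7 + 784\right)\right) = 6725 \left(248 + 777\right) = 6725 \cdot 1025 = 6893125$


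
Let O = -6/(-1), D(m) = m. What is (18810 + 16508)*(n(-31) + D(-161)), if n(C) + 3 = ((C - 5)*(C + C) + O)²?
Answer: 176889496640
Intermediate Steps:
O = 6 (O = -6*(-1) = 6)
n(C) = -3 + (6 + 2*C*(-5 + C))² (n(C) = -3 + ((C - 5)*(C + C) + 6)² = -3 + ((-5 + C)*(2*C) + 6)² = -3 + (2*C*(-5 + C) + 6)² = -3 + (6 + 2*C*(-5 + C))²)
(18810 + 16508)*(n(-31) + D(-161)) = (18810 + 16508)*((-3 + 4*(3 + (-31)² - 5*(-31))²) - 161) = 35318*((-3 + 4*(3 + 961 + 155)²) - 161) = 35318*((-3 + 4*1119²) - 161) = 35318*((-3 + 4*1252161) - 161) = 35318*((-3 + 5008644) - 161) = 35318*(5008641 - 161) = 35318*5008480 = 176889496640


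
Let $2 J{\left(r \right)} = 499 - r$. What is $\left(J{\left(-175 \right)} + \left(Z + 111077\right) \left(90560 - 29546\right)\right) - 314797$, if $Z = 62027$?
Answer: $10561452996$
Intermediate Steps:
$J{\left(r \right)} = \frac{499}{2} - \frac{r}{2}$ ($J{\left(r \right)} = \frac{499 - r}{2} = \frac{499}{2} - \frac{r}{2}$)
$\left(J{\left(-175 \right)} + \left(Z + 111077\right) \left(90560 - 29546\right)\right) - 314797 = \left(\left(\frac{499}{2} - - \frac{175}{2}\right) + \left(62027 + 111077\right) \left(90560 - 29546\right)\right) - 314797 = \left(\left(\frac{499}{2} + \frac{175}{2}\right) + 173104 \cdot 61014\right) - 314797 = \left(337 + 10561767456\right) - 314797 = 10561767793 - 314797 = 10561452996$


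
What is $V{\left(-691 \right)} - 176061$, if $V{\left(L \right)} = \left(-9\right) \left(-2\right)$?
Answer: $-176043$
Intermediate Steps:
$V{\left(L \right)} = 18$
$V{\left(-691 \right)} - 176061 = 18 - 176061 = -176043$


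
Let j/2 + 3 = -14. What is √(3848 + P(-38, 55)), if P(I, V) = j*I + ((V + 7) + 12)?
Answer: √5214 ≈ 72.208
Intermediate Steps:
j = -34 (j = -6 + 2*(-14) = -6 - 28 = -34)
P(I, V) = 19 + V - 34*I (P(I, V) = -34*I + ((V + 7) + 12) = -34*I + ((7 + V) + 12) = -34*I + (19 + V) = 19 + V - 34*I)
√(3848 + P(-38, 55)) = √(3848 + (19 + 55 - 34*(-38))) = √(3848 + (19 + 55 + 1292)) = √(3848 + 1366) = √5214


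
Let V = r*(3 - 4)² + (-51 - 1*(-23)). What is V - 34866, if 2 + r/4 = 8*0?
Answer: -34902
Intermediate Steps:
r = -8 (r = -8 + 4*(8*0) = -8 + 4*0 = -8 + 0 = -8)
V = -36 (V = -8*(3 - 4)² + (-51 - 1*(-23)) = -8*(-1)² + (-51 + 23) = -8*1 - 28 = -8 - 28 = -36)
V - 34866 = -36 - 34866 = -34902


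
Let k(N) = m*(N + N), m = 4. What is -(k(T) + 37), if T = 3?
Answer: -61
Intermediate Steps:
k(N) = 8*N (k(N) = 4*(N + N) = 4*(2*N) = 8*N)
-(k(T) + 37) = -(8*3 + 37) = -(24 + 37) = -1*61 = -61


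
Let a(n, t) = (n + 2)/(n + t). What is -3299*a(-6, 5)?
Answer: -13196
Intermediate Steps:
a(n, t) = (2 + n)/(n + t)
-3299*a(-6, 5) = -3299*(2 - 6)/(-6 + 5) = -3299*(-4)/(-1) = -(-3299)*(-4) = -3299*4 = -13196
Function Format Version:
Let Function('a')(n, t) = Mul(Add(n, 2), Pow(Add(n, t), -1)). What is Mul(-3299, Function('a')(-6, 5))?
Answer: -13196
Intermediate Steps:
Function('a')(n, t) = Mul(Pow(Add(n, t), -1), Add(2, n)) (Function('a')(n, t) = Mul(Add(2, n), Pow(Add(n, t), -1)) = Mul(Pow(Add(n, t), -1), Add(2, n)))
Mul(-3299, Function('a')(-6, 5)) = Mul(-3299, Mul(Pow(Add(-6, 5), -1), Add(2, -6))) = Mul(-3299, Mul(Pow(-1, -1), -4)) = Mul(-3299, Mul(-1, -4)) = Mul(-3299, 4) = -13196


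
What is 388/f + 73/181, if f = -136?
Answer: -15075/6154 ≈ -2.4496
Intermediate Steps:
388/f + 73/181 = 388/(-136) + 73/181 = 388*(-1/136) + 73*(1/181) = -97/34 + 73/181 = -15075/6154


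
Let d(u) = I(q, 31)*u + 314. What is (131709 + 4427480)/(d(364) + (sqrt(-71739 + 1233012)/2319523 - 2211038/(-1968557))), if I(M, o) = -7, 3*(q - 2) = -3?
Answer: -212249031529384456332953098673890100/103949615425083651163912465727023 - 40980973253459815157678903*sqrt(1161273)/103949615425083651163912465727023 ≈ -2041.8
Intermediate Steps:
q = 1 (q = 2 + (1/3)*(-3) = 2 - 1 = 1)
d(u) = 314 - 7*u (d(u) = -7*u + 314 = 314 - 7*u)
(131709 + 4427480)/(d(364) + (sqrt(-71739 + 1233012)/2319523 - 2211038/(-1968557))) = (131709 + 4427480)/((314 - 7*364) + (sqrt(-71739 + 1233012)/2319523 - 2211038/(-1968557))) = 4559189/((314 - 2548) + (sqrt(1161273)*(1/2319523) - 2211038*(-1/1968557))) = 4559189/(-2234 + (sqrt(1161273)/2319523 + 2211038/1968557)) = 4559189/(-2234 + (2211038/1968557 + sqrt(1161273)/2319523)) = 4559189/(-4395545300/1968557 + sqrt(1161273)/2319523)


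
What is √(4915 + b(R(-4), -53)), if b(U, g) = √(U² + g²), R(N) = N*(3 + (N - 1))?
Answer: √(4915 + 13*√17) ≈ 70.488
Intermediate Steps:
R(N) = N*(2 + N) (R(N) = N*(3 + (-1 + N)) = N*(2 + N))
√(4915 + b(R(-4), -53)) = √(4915 + √((-4*(2 - 4))² + (-53)²)) = √(4915 + √((-4*(-2))² + 2809)) = √(4915 + √(8² + 2809)) = √(4915 + √(64 + 2809)) = √(4915 + √2873) = √(4915 + 13*√17)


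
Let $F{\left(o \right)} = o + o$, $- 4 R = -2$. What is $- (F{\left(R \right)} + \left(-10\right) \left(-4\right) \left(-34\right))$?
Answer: $1359$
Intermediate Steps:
$R = \frac{1}{2}$ ($R = \left(- \frac{1}{4}\right) \left(-2\right) = \frac{1}{2} \approx 0.5$)
$F{\left(o \right)} = 2 o$
$- (F{\left(R \right)} + \left(-10\right) \left(-4\right) \left(-34\right)) = - (2 \cdot \frac{1}{2} + \left(-10\right) \left(-4\right) \left(-34\right)) = - (1 + 40 \left(-34\right)) = - (1 - 1360) = \left(-1\right) \left(-1359\right) = 1359$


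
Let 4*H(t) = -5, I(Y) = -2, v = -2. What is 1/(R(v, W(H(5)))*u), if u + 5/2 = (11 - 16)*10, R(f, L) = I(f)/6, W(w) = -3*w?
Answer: 2/35 ≈ 0.057143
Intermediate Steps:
H(t) = -5/4 (H(t) = (1/4)*(-5) = -5/4)
R(f, L) = -1/3 (R(f, L) = -2/6 = -2*1/6 = -1/3)
u = -105/2 (u = -5/2 + (11 - 16)*10 = -5/2 - 5*10 = -5/2 - 50 = -105/2 ≈ -52.500)
1/(R(v, W(H(5)))*u) = 1/(-1/3*(-105/2)) = 1/(35/2) = 2/35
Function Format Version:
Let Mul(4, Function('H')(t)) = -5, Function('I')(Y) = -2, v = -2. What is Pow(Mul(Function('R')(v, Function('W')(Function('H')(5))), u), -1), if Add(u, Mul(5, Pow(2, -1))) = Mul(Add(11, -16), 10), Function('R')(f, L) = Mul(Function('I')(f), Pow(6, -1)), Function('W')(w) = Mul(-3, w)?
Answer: Rational(2, 35) ≈ 0.057143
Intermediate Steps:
Function('H')(t) = Rational(-5, 4) (Function('H')(t) = Mul(Rational(1, 4), -5) = Rational(-5, 4))
Function('R')(f, L) = Rational(-1, 3) (Function('R')(f, L) = Mul(-2, Pow(6, -1)) = Mul(-2, Rational(1, 6)) = Rational(-1, 3))
u = Rational(-105, 2) (u = Add(Rational(-5, 2), Mul(Add(11, -16), 10)) = Add(Rational(-5, 2), Mul(-5, 10)) = Add(Rational(-5, 2), -50) = Rational(-105, 2) ≈ -52.500)
Pow(Mul(Function('R')(v, Function('W')(Function('H')(5))), u), -1) = Pow(Mul(Rational(-1, 3), Rational(-105, 2)), -1) = Pow(Rational(35, 2), -1) = Rational(2, 35)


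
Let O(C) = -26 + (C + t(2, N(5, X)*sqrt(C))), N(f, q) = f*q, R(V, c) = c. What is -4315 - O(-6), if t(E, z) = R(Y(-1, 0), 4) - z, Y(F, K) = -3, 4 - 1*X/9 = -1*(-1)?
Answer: -4287 + 135*I*sqrt(6) ≈ -4287.0 + 330.68*I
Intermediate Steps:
X = 27 (X = 36 - (-9)*(-1) = 36 - 9*1 = 36 - 9 = 27)
t(E, z) = 4 - z
O(C) = -22 + C - 135*sqrt(C) (O(C) = -26 + (C + (4 - 5*27*sqrt(C))) = -26 + (C + (4 - 135*sqrt(C))) = -26 + (4 + C - 135*sqrt(C)) = -22 + C - 135*sqrt(C))
-4315 - O(-6) = -4315 - (-22 - 6 - 135*I*sqrt(6)) = -4315 - (-28 - 135*I*sqrt(6)) = -4315 + (28 + 135*I*sqrt(6)) = -4287 + 135*I*sqrt(6)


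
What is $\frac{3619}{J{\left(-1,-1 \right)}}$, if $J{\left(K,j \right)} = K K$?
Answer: $3619$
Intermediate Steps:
$J{\left(K,j \right)} = K^{2}$
$\frac{3619}{J{\left(-1,-1 \right)}} = \frac{3619}{\left(-1\right)^{2}} = \frac{3619}{1} = 3619 \cdot 1 = 3619$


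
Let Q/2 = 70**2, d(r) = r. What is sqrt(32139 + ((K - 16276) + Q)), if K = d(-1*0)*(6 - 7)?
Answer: sqrt(25663) ≈ 160.20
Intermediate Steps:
Q = 9800 (Q = 2*70**2 = 2*4900 = 9800)
K = 0 (K = (-1*0)*(6 - 7) = 0*(-1) = 0)
sqrt(32139 + ((K - 16276) + Q)) = sqrt(32139 + ((0 - 16276) + 9800)) = sqrt(32139 + (-16276 + 9800)) = sqrt(32139 - 6476) = sqrt(25663)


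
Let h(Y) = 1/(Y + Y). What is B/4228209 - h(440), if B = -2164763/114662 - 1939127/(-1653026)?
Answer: -22343471471689323/19590062200602258640 ≈ -0.0011406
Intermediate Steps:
B = -839016335691/47384816803 (B = -2164763*1/114662 - 1939127*(-1/1653026) = -2164763/114662 + 1939127/1653026 = -839016335691/47384816803 ≈ -17.706)
h(Y) = 1/(2*Y)
B/4228209 - h(440) = -839016335691/47384816803/4228209 - 1/(2*440) = -839016335691/47384816803*1/4228209 - 1/(2*440) = -93224037299/22261434318866203 - 1*1/880 = -93224037299/22261434318866203 - 1/880 = -22343471471689323/19590062200602258640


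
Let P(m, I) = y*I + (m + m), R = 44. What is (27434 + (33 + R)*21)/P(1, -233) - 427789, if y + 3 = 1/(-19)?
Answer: -526985869/1232 ≈ -4.2775e+5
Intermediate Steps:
y = -58/19 (y = -3 + 1/(-19) = -3 - 1/19 = -58/19 ≈ -3.0526)
P(m, I) = 2*m - 58*I/19 (P(m, I) = -58*I/19 + (m + m) = -58*I/19 + 2*m = 2*m - 58*I/19)
(27434 + (33 + R)*21)/P(1, -233) - 427789 = (27434 + (33 + 44)*21)/(2*1 - 58/19*(-233)) - 427789 = (27434 + 77*21)/(2 + 13514/19) - 427789 = (27434 + 1617)/(13552/19) - 427789 = 29051*(19/13552) - 427789 = 50179/1232 - 427789 = -526985869/1232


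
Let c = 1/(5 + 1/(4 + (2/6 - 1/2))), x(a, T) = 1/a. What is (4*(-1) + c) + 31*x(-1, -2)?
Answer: -4212/121 ≈ -34.810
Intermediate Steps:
c = 23/121 (c = 1/(5 + 1/(4 + (2*(⅙) - 1*½))) = 1/(5 + 1/(4 + (⅓ - ½))) = 1/(5 + 1/(4 - ⅙)) = 1/(5 + 1/(23/6)) = 1/(5 + 6/23) = 1/(121/23) = 23/121 ≈ 0.19008)
(4*(-1) + c) + 31*x(-1, -2) = (4*(-1) + 23/121) + 31/(-1) = (-4 + 23/121) + 31*(-1) = -461/121 - 31 = -4212/121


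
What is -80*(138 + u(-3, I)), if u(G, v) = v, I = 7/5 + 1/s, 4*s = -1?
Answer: -10832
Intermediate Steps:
s = -¼ (s = (¼)*(-1) = -¼ ≈ -0.25000)
I = -13/5 (I = 7/5 + 1/(-¼) = 7*(⅕) + 1*(-4) = 7/5 - 4 = -13/5 ≈ -2.6000)
-80*(138 + u(-3, I)) = -80*(138 - 13/5) = -80*677/5 = -10832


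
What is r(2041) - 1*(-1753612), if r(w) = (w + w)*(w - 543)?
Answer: 7868448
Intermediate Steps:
r(w) = 2*w*(-543 + w) (r(w) = (2*w)*(-543 + w) = 2*w*(-543 + w))
r(2041) - 1*(-1753612) = 2*2041*(-543 + 2041) - 1*(-1753612) = 2*2041*1498 + 1753612 = 6114836 + 1753612 = 7868448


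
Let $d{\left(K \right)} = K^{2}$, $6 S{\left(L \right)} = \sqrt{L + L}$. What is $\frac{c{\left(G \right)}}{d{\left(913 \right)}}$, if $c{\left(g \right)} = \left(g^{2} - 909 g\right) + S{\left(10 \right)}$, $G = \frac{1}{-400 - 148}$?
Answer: $\frac{498133}{250324104976} + \frac{\sqrt{5}}{2500707} \approx 2.8841 \cdot 10^{-6}$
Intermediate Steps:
$S{\left(L \right)} = \frac{\sqrt{2} \sqrt{L}}{6}$ ($S{\left(L \right)} = \frac{\sqrt{L + L}}{6} = \frac{\sqrt{2 L}}{6} = \frac{\sqrt{2} \sqrt{L}}{6}$)
$G = - \frac{1}{548}$ ($G = \frac{1}{-548} = - \frac{1}{548} \approx -0.0018248$)
$c{\left(g \right)} = g^{2} - 909 g + \frac{\sqrt{5}}{3}$ ($c{\left(g \right)} = \left(g^{2} - 909 g\right) + \frac{\sqrt{2} \sqrt{10}}{6} = \left(g^{2} - 909 g\right) + \frac{\sqrt{5}}{3} = g^{2} - 909 g + \frac{\sqrt{5}}{3}$)
$\frac{c{\left(G \right)}}{d{\left(913 \right)}} = \frac{\left(- \frac{1}{548}\right)^{2} - - \frac{909}{548} + \frac{\sqrt{5}}{3}}{913^{2}} = \frac{\frac{1}{300304} + \frac{909}{548} + \frac{\sqrt{5}}{3}}{833569} = \left(\frac{498133}{300304} + \frac{\sqrt{5}}{3}\right) \frac{1}{833569} = \frac{498133}{250324104976} + \frac{\sqrt{5}}{2500707}$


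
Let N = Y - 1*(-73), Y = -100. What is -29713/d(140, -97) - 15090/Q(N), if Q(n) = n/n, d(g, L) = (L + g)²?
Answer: -649561/43 ≈ -15106.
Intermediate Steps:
N = -27 (N = -100 - 1*(-73) = -100 + 73 = -27)
Q(n) = 1
-29713/d(140, -97) - 15090/Q(N) = -29713/(-97 + 140)² - 15090/1 = -29713/(43²) - 15090*1 = -29713/1849 - 15090 = -29713*1/1849 - 15090 = -691/43 - 15090 = -649561/43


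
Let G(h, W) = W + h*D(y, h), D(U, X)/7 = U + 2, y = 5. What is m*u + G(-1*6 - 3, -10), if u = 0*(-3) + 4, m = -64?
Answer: -707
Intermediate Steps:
D(U, X) = 14 + 7*U (D(U, X) = 7*(U + 2) = 7*(2 + U) = 14 + 7*U)
G(h, W) = W + 49*h (G(h, W) = W + h*(14 + 7*5) = W + h*(14 + 35) = W + h*49 = W + 49*h)
u = 4 (u = 0 + 4 = 4)
m*u + G(-1*6 - 3, -10) = -64*4 + (-10 + 49*(-1*6 - 3)) = -256 + (-10 + 49*(-6 - 3)) = -256 + (-10 + 49*(-9)) = -256 + (-10 - 441) = -256 - 451 = -707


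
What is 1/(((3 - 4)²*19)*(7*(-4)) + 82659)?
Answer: 1/82127 ≈ 1.2176e-5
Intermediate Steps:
1/(((3 - 4)²*19)*(7*(-4)) + 82659) = 1/(((-1)²*19)*(-28) + 82659) = 1/((1*19)*(-28) + 82659) = 1/(19*(-28) + 82659) = 1/(-532 + 82659) = 1/82127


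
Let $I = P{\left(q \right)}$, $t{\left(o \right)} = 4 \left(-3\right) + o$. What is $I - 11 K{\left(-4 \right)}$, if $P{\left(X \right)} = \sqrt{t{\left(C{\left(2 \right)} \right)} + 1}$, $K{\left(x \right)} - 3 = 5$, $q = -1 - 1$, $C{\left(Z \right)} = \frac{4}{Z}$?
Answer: $-88 + 3 i \approx -88.0 + 3.0 i$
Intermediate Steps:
$t{\left(o \right)} = -12 + o$
$q = -2$
$K{\left(x \right)} = 8$ ($K{\left(x \right)} = 3 + 5 = 8$)
$P{\left(X \right)} = 3 i$ ($P{\left(X \right)} = \sqrt{\left(-12 + \frac{4}{2}\right) + 1} = \sqrt{\left(-12 + 4 \cdot \frac{1}{2}\right) + 1} = \sqrt{\left(-12 + 2\right) + 1} = \sqrt{-10 + 1} = \sqrt{-9} = 3 i$)
$I = 3 i \approx 3.0 i$
$I - 11 K{\left(-4 \right)} = 3 i - 88 = -88 + 3 i$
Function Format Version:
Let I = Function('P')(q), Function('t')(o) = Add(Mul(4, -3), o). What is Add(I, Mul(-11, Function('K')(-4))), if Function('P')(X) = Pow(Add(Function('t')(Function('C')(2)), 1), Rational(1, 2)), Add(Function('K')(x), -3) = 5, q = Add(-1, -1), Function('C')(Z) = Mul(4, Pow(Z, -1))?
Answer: Add(-88, Mul(3, I)) ≈ Add(-88.000, Mul(3.0000, I))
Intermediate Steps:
Function('t')(o) = Add(-12, o)
q = -2
Function('K')(x) = 8 (Function('K')(x) = Add(3, 5) = 8)
Function('P')(X) = Mul(3, I) (Function('P')(X) = Pow(Add(Add(-12, Mul(4, Pow(2, -1))), 1), Rational(1, 2)) = Pow(Add(Add(-12, Mul(4, Rational(1, 2))), 1), Rational(1, 2)) = Pow(Add(Add(-12, 2), 1), Rational(1, 2)) = Pow(Add(-10, 1), Rational(1, 2)) = Pow(-9, Rational(1, 2)) = Mul(3, I))
I = Mul(3, I) ≈ Mul(3.0000, I)
Add(I, Mul(-11, Function('K')(-4))) = Add(Mul(3, I), Mul(-11, 8)) = Add(Mul(3, I), -88) = Add(-88, Mul(3, I))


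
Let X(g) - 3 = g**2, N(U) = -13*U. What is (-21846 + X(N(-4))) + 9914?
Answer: -9225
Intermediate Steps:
X(g) = 3 + g**2
(-21846 + X(N(-4))) + 9914 = (-21846 + (3 + (-13*(-4))**2)) + 9914 = (-21846 + (3 + 52**2)) + 9914 = (-21846 + (3 + 2704)) + 9914 = (-21846 + 2707) + 9914 = -19139 + 9914 = -9225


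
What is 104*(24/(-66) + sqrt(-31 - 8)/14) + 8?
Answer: -328/11 + 52*I*sqrt(39)/7 ≈ -29.818 + 46.391*I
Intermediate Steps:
104*(24/(-66) + sqrt(-31 - 8)/14) + 8 = 104*(24*(-1/66) + sqrt(-39)*(1/14)) + 8 = 104*(-4/11 + (I*sqrt(39))*(1/14)) + 8 = 104*(-4/11 + I*sqrt(39)/14) + 8 = (-416/11 + 52*I*sqrt(39)/7) + 8 = -328/11 + 52*I*sqrt(39)/7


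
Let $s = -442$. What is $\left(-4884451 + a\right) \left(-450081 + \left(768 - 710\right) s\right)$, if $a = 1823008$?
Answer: $1456380479631$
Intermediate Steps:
$\left(-4884451 + a\right) \left(-450081 + \left(768 - 710\right) s\right) = \left(-4884451 + 1823008\right) \left(-450081 + \left(768 - 710\right) \left(-442\right)\right) = - 3061443 \left(-450081 + 58 \left(-442\right)\right) = - 3061443 \left(-450081 - 25636\right) = \left(-3061443\right) \left(-475717\right) = 1456380479631$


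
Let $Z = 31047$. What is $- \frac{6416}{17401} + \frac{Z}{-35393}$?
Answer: $- \frac{767330335}{615873593} \approx -1.2459$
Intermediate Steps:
$- \frac{6416}{17401} + \frac{Z}{-35393} = - \frac{6416}{17401} + \frac{31047}{-35393} = \left(-6416\right) \frac{1}{17401} + 31047 \left(- \frac{1}{35393}\right) = - \frac{6416}{17401} - \frac{31047}{35393} = - \frac{767330335}{615873593}$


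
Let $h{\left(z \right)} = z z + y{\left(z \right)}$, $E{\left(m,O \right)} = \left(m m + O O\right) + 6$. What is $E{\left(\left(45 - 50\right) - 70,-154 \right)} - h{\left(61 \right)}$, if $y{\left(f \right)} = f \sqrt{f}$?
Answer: $25626 - 61 \sqrt{61} \approx 25150.0$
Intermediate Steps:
$y{\left(f \right)} = f^{\frac{3}{2}}$
$E{\left(m,O \right)} = 6 + O^{2} + m^{2}$ ($E{\left(m,O \right)} = \left(m^{2} + O^{2}\right) + 6 = \left(O^{2} + m^{2}\right) + 6 = 6 + O^{2} + m^{2}$)
$h{\left(z \right)} = z^{2} + z^{\frac{3}{2}}$ ($h{\left(z \right)} = z z + z^{\frac{3}{2}} = z^{2} + z^{\frac{3}{2}}$)
$E{\left(\left(45 - 50\right) - 70,-154 \right)} - h{\left(61 \right)} = \left(6 + \left(-154\right)^{2} + \left(\left(45 - 50\right) - 70\right)^{2}\right) - \left(61^{2} + 61^{\frac{3}{2}}\right) = \left(6 + 23716 + \left(-5 - 70\right)^{2}\right) - \left(3721 + 61 \sqrt{61}\right) = \left(6 + 23716 + \left(-75\right)^{2}\right) - \left(3721 + 61 \sqrt{61}\right) = \left(6 + 23716 + 5625\right) - \left(3721 + 61 \sqrt{61}\right) = 29347 - \left(3721 + 61 \sqrt{61}\right) = 25626 - 61 \sqrt{61}$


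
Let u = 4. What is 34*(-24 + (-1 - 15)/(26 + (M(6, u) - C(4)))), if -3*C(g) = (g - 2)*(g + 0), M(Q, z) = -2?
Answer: -4182/5 ≈ -836.40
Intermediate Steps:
C(g) = -g*(-2 + g)/3 (C(g) = -(g - 2)*(g + 0)/3 = -(-2 + g)*g/3 = -g*(-2 + g)/3)
34*(-24 + (-1 - 15)/(26 + (M(6, u) - C(4)))) = 34*(-24 + (-1 - 15)/(26 + (-2 - 4*(2 - 1*4)/3))) = 34*(-24 - 16/(26 + (-2 - 4*(2 - 4)/3))) = 34*(-24 - 16/(26 + (-2 - 4*(-2)/3))) = 34*(-24 - 16/(26 + (-2 - 1*(-8/3)))) = 34*(-24 - 16/(26 + (-2 + 8/3))) = 34*(-24 - 16/(26 + ⅔)) = 34*(-24 - 16/80/3) = 34*(-24 - 16*3/80) = 34*(-24 - ⅗) = 34*(-123/5) = -4182/5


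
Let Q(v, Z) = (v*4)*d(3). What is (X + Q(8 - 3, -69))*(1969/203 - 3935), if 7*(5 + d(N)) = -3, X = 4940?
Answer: -26948993520/1421 ≈ -1.8965e+7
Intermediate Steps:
d(N) = -38/7 (d(N) = -5 + (⅐)*(-3) = -5 - 3/7 = -38/7)
Q(v, Z) = -152*v/7 (Q(v, Z) = (v*4)*(-38/7) = (4*v)*(-38/7) = -152*v/7)
(X + Q(8 - 3, -69))*(1969/203 - 3935) = (4940 - 152*(8 - 3)/7)*(1969/203 - 3935) = (4940 - 152/7*5)*(1969*(1/203) - 3935) = (4940 - 760/7)*(1969/203 - 3935) = (33820/7)*(-796836/203) = -26948993520/1421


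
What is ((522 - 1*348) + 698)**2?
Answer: 760384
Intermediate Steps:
((522 - 1*348) + 698)**2 = ((522 - 348) + 698)**2 = (174 + 698)**2 = 872**2 = 760384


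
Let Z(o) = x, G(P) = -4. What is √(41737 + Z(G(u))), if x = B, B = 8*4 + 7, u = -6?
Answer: 4*√2611 ≈ 204.39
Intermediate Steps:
B = 39 (B = 32 + 7 = 39)
x = 39
Z(o) = 39
√(41737 + Z(G(u))) = √(41737 + 39) = √41776 = 4*√2611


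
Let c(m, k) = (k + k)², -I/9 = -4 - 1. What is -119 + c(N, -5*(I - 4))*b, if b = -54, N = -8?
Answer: -9077519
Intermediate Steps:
I = 45 (I = -9*(-4 - 1) = -9*(-5) = 45)
c(m, k) = 4*k² (c(m, k) = (2*k)² = 4*k²)
-119 + c(N, -5*(I - 4))*b = -119 + (4*(-5*(45 - 4))²)*(-54) = -119 + (4*(-5*41)²)*(-54) = -119 + (4*(-205)²)*(-54) = -119 + (4*42025)*(-54) = -119 + 168100*(-54) = -119 - 9077400 = -9077519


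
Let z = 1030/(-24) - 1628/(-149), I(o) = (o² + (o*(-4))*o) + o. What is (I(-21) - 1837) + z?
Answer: -5744827/1788 ≈ -3213.0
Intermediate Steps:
I(o) = o - 3*o² (I(o) = (o² + (-4*o)*o) + o = (o² - 4*o²) + o = -3*o² + o = o - 3*o²)
z = -57199/1788 (z = 1030*(-1/24) - 1628*(-1/149) = -515/12 + 1628/149 = -57199/1788 ≈ -31.990)
(I(-21) - 1837) + z = (-21*(1 - 3*(-21)) - 1837) - 57199/1788 = (-21*(1 + 63) - 1837) - 57199/1788 = (-21*64 - 1837) - 57199/1788 = (-1344 - 1837) - 57199/1788 = -3181 - 57199/1788 = -5744827/1788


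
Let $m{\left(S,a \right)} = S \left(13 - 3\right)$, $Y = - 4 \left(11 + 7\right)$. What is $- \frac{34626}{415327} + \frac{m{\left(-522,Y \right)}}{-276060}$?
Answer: $- \frac{123180777}{1910919527} \approx -0.064461$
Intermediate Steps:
$Y = -72$ ($Y = \left(-4\right) 18 = -72$)
$m{\left(S,a \right)} = 10 S$ ($m{\left(S,a \right)} = S 10 = 10 S$)
$- \frac{34626}{415327} + \frac{m{\left(-522,Y \right)}}{-276060} = - \frac{34626}{415327} + \frac{10 \left(-522\right)}{-276060} = \left(-34626\right) \frac{1}{415327} - - \frac{87}{4601} = - \frac{34626}{415327} + \frac{87}{4601} = - \frac{123180777}{1910919527}$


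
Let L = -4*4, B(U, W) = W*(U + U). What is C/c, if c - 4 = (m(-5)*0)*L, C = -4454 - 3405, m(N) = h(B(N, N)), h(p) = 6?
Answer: -7859/4 ≈ -1964.8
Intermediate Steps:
B(U, W) = 2*U*W (B(U, W) = W*(2*U) = 2*U*W)
m(N) = 6
L = -16
C = -7859
c = 4 (c = 4 + (6*0)*(-16) = 4 + 0*(-16) = 4 + 0 = 4)
C/c = -7859/4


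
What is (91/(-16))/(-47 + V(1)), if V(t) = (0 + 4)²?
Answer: 91/496 ≈ 0.18347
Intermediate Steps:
V(t) = 16 (V(t) = 4² = 16)
(91/(-16))/(-47 + V(1)) = (91/(-16))/(-47 + 16) = (91*(-1/16))/(-31) = -91/16*(-1/31) = 91/496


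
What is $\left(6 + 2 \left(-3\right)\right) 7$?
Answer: $0$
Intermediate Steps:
$\left(6 + 2 \left(-3\right)\right) 7 = \left(6 - 6\right) 7 = 0 \cdot 7 = 0$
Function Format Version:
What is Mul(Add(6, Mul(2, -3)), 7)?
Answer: 0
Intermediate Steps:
Mul(Add(6, Mul(2, -3)), 7) = Mul(Add(6, -6), 7) = Mul(0, 7) = 0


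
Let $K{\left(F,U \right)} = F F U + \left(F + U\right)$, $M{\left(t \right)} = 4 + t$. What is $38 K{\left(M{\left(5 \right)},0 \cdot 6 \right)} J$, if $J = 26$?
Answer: $8892$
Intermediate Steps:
$K{\left(F,U \right)} = F + U + U F^{2}$ ($K{\left(F,U \right)} = F^{2} U + \left(F + U\right) = U F^{2} + \left(F + U\right) = F + U + U F^{2}$)
$38 K{\left(M{\left(5 \right)},0 \cdot 6 \right)} J = 38 \left(\left(4 + 5\right) + 0 \cdot 6 + 0 \cdot 6 \left(4 + 5\right)^{2}\right) 26 = 38 \left(9 + 0 + 0 \cdot 9^{2}\right) 26 = 38 \left(9 + 0 + 0 \cdot 81\right) 26 = 38 \left(9 + 0 + 0\right) 26 = 38 \cdot 9 \cdot 26 = 342 \cdot 26 = 8892$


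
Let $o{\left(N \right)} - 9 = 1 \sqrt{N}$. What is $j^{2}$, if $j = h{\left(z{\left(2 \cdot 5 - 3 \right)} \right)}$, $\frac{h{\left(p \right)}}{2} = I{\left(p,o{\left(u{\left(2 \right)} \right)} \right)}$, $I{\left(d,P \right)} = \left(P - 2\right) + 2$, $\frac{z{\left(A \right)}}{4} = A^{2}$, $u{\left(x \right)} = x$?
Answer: $332 + 72 \sqrt{2} \approx 433.82$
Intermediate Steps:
$o{\left(N \right)} = 9 + \sqrt{N}$ ($o{\left(N \right)} = 9 + 1 \sqrt{N} = 9 + \sqrt{N}$)
$z{\left(A \right)} = 4 A^{2}$
$I{\left(d,P \right)} = P$ ($I{\left(d,P \right)} = \left(-2 + P\right) + 2 = P$)
$h{\left(p \right)} = 18 + 2 \sqrt{2}$ ($h{\left(p \right)} = 2 \left(9 + \sqrt{2}\right) = 18 + 2 \sqrt{2}$)
$j = 18 + 2 \sqrt{2} \approx 20.828$
$j^{2} = \left(18 + 2 \sqrt{2}\right)^{2}$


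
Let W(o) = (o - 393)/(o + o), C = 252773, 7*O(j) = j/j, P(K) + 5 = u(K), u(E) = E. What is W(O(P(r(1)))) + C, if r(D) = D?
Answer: 251398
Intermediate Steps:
P(K) = -5 + K
O(j) = ⅐ (O(j) = (j/j)/7 = (⅐)*1 = ⅐)
W(o) = (-393 + o)/(2*o) (W(o) = (-393 + o)/((2*o)) = (-393 + o)*(1/(2*o)) = (-393 + o)/(2*o))
W(O(P(r(1)))) + C = (-393 + ⅐)/(2*(⅐)) + 252773 = (½)*7*(-2750/7) + 252773 = -1375 + 252773 = 251398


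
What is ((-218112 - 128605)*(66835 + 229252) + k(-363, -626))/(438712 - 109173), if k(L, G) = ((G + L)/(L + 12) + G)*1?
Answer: -36033097347766/115668189 ≈ -3.1152e+5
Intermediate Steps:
k(L, G) = G + (G + L)/(12 + L) (k(L, G) = ((G + L)/(12 + L) + G)*1 = (G + (G + L)/(12 + L))*1 = G + (G + L)/(12 + L))
((-218112 - 128605)*(66835 + 229252) + k(-363, -626))/(438712 - 109173) = ((-218112 - 128605)*(66835 + 229252) + (-363 + 13*(-626) - 626*(-363))/(12 - 363))/(438712 - 109173) = (-346717*296087 + (-363 - 8138 + 227238)/(-351))/329539 = (-102658396379 - 1/351*218737)*(1/329539) = (-102658396379 - 218737/351)*(1/329539) = -36033097347766/351*1/329539 = -36033097347766/115668189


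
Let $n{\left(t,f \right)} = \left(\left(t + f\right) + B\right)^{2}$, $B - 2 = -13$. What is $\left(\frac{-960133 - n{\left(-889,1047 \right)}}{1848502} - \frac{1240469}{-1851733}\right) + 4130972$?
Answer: $\frac{7070018680509301752}{1711466076983} \approx 4.131 \cdot 10^{6}$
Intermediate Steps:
$B = -11$ ($B = 2 - 13 = -11$)
$n{\left(t,f \right)} = \left(-11 + f + t\right)^{2}$ ($n{\left(t,f \right)} = \left(\left(t + f\right) - 11\right)^{2} = \left(\left(f + t\right) - 11\right)^{2} = \left(-11 + f + t\right)^{2}$)
$\left(\frac{-960133 - n{\left(-889,1047 \right)}}{1848502} - \frac{1240469}{-1851733}\right) + 4130972 = \left(\frac{-960133 - \left(-11 + 1047 - 889\right)^{2}}{1848502} - \frac{1240469}{-1851733}\right) + 4130972 = \left(\left(-960133 - 147^{2}\right) \frac{1}{1848502} - - \frac{1240469}{1851733}\right) + 4130972 = \left(\left(-960133 - 21609\right) \frac{1}{1848502} + \frac{1240469}{1851733}\right) + 4130972 = \left(\left(-981742\right) \frac{1}{1848502} + \frac{1240469}{1851733}\right) + 4130972 = \left(- \frac{490871}{924251} + \frac{1240469}{1851733}\right) + 4130972 = \frac{237542684276}{1711466076983} + 4130972 = \frac{7070018680509301752}{1711466076983}$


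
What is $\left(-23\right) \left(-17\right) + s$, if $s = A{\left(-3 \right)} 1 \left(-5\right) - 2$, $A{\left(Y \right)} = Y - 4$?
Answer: $424$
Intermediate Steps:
$A{\left(Y \right)} = -4 + Y$
$s = 33$ ($s = \left(-4 - 3\right) 1 \left(-5\right) - 2 = \left(-7\right) \left(-5\right) - 2 = 35 - 2 = 33$)
$\left(-23\right) \left(-17\right) + s = \left(-23\right) \left(-17\right) + 33 = 391 + 33 = 424$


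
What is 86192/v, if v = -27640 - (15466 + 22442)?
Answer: -21548/16387 ≈ -1.3149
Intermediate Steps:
v = -65548 (v = -27640 - 1*37908 = -27640 - 37908 = -65548)
86192/v = 86192/(-65548) = 86192*(-1/65548) = -21548/16387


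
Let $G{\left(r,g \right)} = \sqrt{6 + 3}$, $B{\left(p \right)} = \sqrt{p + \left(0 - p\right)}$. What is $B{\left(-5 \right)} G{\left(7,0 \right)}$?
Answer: $0$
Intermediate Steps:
$B{\left(p \right)} = 0$ ($B{\left(p \right)} = \sqrt{p - p} = \sqrt{0} = 0$)
$G{\left(r,g \right)} = 3$ ($G{\left(r,g \right)} = \sqrt{9} = 3$)
$B{\left(-5 \right)} G{\left(7,0 \right)} = 0 \cdot 3 = 0$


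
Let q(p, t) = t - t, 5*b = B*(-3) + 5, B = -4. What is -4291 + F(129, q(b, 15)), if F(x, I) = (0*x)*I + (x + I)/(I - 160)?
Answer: -686689/160 ≈ -4291.8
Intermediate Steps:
b = 17/5 (b = (-4*(-3) + 5)/5 = (12 + 5)/5 = (⅕)*17 = 17/5 ≈ 3.4000)
q(p, t) = 0
F(x, I) = (I + x)/(-160 + I) (F(x, I) = 0*I + (I + x)/(-160 + I) = 0 + (I + x)/(-160 + I) = (I + x)/(-160 + I))
-4291 + F(129, q(b, 15)) = -4291 + (0 + 129)/(-160 + 0) = -4291 + 129/(-160) = -4291 - 1/160*129 = -4291 - 129/160 = -686689/160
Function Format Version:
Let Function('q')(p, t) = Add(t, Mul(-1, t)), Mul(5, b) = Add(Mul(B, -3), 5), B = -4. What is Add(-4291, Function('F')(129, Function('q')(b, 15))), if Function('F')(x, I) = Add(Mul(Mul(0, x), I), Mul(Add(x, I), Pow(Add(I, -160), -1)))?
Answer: Rational(-686689, 160) ≈ -4291.8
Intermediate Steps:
b = Rational(17, 5) (b = Mul(Rational(1, 5), Add(Mul(-4, -3), 5)) = Mul(Rational(1, 5), Add(12, 5)) = Mul(Rational(1, 5), 17) = Rational(17, 5) ≈ 3.4000)
Function('q')(p, t) = 0
Function('F')(x, I) = Mul(Pow(Add(-160, I), -1), Add(I, x)) (Function('F')(x, I) = Add(Mul(0, I), Mul(Add(I, x), Pow(Add(-160, I), -1))) = Add(0, Mul(Pow(Add(-160, I), -1), Add(I, x))) = Mul(Pow(Add(-160, I), -1), Add(I, x)))
Add(-4291, Function('F')(129, Function('q')(b, 15))) = Add(-4291, Mul(Pow(Add(-160, 0), -1), Add(0, 129))) = Add(-4291, Mul(Pow(-160, -1), 129)) = Add(-4291, Mul(Rational(-1, 160), 129)) = Add(-4291, Rational(-129, 160)) = Rational(-686689, 160)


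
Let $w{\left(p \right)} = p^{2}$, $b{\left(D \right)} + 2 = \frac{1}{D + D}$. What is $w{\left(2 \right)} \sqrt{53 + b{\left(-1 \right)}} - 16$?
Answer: $-16 + 2 \sqrt{202} \approx 12.425$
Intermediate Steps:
$b{\left(D \right)} = -2 + \frac{1}{2 D}$ ($b{\left(D \right)} = -2 + \frac{1}{D + D} = -2 + \frac{1}{2 D}$)
$w{\left(2 \right)} \sqrt{53 + b{\left(-1 \right)}} - 16 = 2^{2} \sqrt{53 - \left(2 - \frac{1}{2 \left(-1\right)}\right)} - 16 = 4 \sqrt{53 + \left(-2 + \frac{1}{2} \left(-1\right)\right)} - 16 = 4 \sqrt{53 - \frac{5}{2}} - 16 = 4 \sqrt{\frac{101}{2}} - 16 = 4 \frac{\sqrt{202}}{2} - 16 = 2 \sqrt{202} - 16 = -16 + 2 \sqrt{202}$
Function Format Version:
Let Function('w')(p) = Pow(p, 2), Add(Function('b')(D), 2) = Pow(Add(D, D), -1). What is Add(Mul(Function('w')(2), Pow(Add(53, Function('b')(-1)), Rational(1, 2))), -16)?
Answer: Add(-16, Mul(2, Pow(202, Rational(1, 2)))) ≈ 12.425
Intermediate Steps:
Function('b')(D) = Add(-2, Mul(Rational(1, 2), Pow(D, -1))) (Function('b')(D) = Add(-2, Pow(Add(D, D), -1)) = Add(-2, Pow(Mul(2, D), -1)) = Add(-2, Mul(Rational(1, 2), Pow(D, -1))))
Add(Mul(Function('w')(2), Pow(Add(53, Function('b')(-1)), Rational(1, 2))), -16) = Add(Mul(Pow(2, 2), Pow(Add(53, Add(-2, Mul(Rational(1, 2), Pow(-1, -1)))), Rational(1, 2))), -16) = Add(Mul(4, Pow(Add(53, Add(-2, Mul(Rational(1, 2), -1))), Rational(1, 2))), -16) = Add(Mul(4, Pow(Add(53, Add(-2, Rational(-1, 2))), Rational(1, 2))), -16) = Add(Mul(4, Pow(Add(53, Rational(-5, 2)), Rational(1, 2))), -16) = Add(Mul(4, Pow(Rational(101, 2), Rational(1, 2))), -16) = Add(Mul(4, Mul(Rational(1, 2), Pow(202, Rational(1, 2)))), -16) = Add(Mul(2, Pow(202, Rational(1, 2))), -16) = Add(-16, Mul(2, Pow(202, Rational(1, 2))))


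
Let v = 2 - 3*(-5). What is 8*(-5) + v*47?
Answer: 759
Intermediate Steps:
v = 17 (v = 2 + 15 = 17)
8*(-5) + v*47 = 8*(-5) + 17*47 = -40 + 799 = 759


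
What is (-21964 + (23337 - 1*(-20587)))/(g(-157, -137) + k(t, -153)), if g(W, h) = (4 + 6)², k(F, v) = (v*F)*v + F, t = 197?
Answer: 244/51243 ≈ 0.0047616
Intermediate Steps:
k(F, v) = F + F*v² (k(F, v) = (F*v)*v + F = F*v² + F = F + F*v²)
g(W, h) = 100 (g(W, h) = 10² = 100)
(-21964 + (23337 - 1*(-20587)))/(g(-157, -137) + k(t, -153)) = (-21964 + (23337 - 1*(-20587)))/(100 + 197*(1 + (-153)²)) = (-21964 + (23337 + 20587))/(100 + 197*(1 + 23409)) = (-21964 + 43924)/(100 + 197*23410) = 21960/(100 + 4611770) = 21960/4611870 = 21960*(1/4611870) = 244/51243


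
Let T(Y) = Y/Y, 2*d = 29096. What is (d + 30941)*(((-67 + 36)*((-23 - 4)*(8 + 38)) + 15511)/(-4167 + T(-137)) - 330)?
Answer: -64994364777/4166 ≈ -1.5601e+7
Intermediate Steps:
d = 14548 (d = (½)*29096 = 14548)
T(Y) = 1
(d + 30941)*(((-67 + 36)*((-23 - 4)*(8 + 38)) + 15511)/(-4167 + T(-137)) - 330) = (14548 + 30941)*(((-67 + 36)*((-23 - 4)*(8 + 38)) + 15511)/(-4167 + 1) - 330) = 45489*((-(-837)*46 + 15511)/(-4166) - 330) = 45489*((-31*(-1242) + 15511)*(-1/4166) - 330) = 45489*((38502 + 15511)*(-1/4166) - 330) = 45489*(54013*(-1/4166) - 330) = 45489*(-54013/4166 - 330) = 45489*(-1428793/4166) = -64994364777/4166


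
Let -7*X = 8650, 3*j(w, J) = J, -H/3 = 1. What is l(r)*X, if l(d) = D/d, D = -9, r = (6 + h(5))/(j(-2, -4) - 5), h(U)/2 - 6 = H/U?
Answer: -410875/98 ≈ -4192.6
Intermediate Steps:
H = -3 (H = -3*1 = -3)
j(w, J) = J/3
h(U) = 12 - 6/U (h(U) = 12 + 2*(-3/U) = 12 - 6/U)
r = -252/95 (r = (6 + (12 - 6/5))/((⅓)*(-4) - 5) = (6 + (12 - 6*⅕))/(-4/3 - 5) = (6 + (12 - 6/5))/(-19/3) = (6 + 54/5)*(-3/19) = (84/5)*(-3/19) = -252/95 ≈ -2.6526)
X = -8650/7 (X = -⅐*8650 = -8650/7 ≈ -1235.7)
l(d) = -9/d
l(r)*X = -9/(-252/95)*(-8650/7) = -9*(-95/252)*(-8650/7) = (95/28)*(-8650/7) = -410875/98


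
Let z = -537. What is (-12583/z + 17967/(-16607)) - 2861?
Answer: -25314963097/8917959 ≈ -2838.6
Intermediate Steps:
(-12583/z + 17967/(-16607)) - 2861 = (-12583/(-537) + 17967/(-16607)) - 2861 = (-12583*(-1/537) + 17967*(-1/16607)) - 2861 = (12583/537 - 17967/16607) - 2861 = 199317602/8917959 - 2861 = -25314963097/8917959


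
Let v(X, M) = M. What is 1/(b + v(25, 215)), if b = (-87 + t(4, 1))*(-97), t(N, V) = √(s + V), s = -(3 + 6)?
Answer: 4327/37483494 + 97*I*√2/37483494 ≈ 0.00011544 + 3.6597e-6*I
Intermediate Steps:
s = -9 (s = -1*9 = -9)
t(N, V) = √(-9 + V)
b = 8439 - 194*I*√2 (b = (-87 + √(-9 + 1))*(-97) = (-87 + √(-8))*(-97) = (-87 + 2*I*√2)*(-97) = 8439 - 194*I*√2 ≈ 8439.0 - 274.36*I)
1/(b + v(25, 215)) = 1/((8439 - 194*I*√2) + 215) = 1/(8654 - 194*I*√2)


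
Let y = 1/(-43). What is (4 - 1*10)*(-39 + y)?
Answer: 10068/43 ≈ 234.14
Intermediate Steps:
y = -1/43 ≈ -0.023256
(4 - 1*10)*(-39 + y) = (4 - 1*10)*(-39 - 1/43) = (4 - 10)*(-1678/43) = -6*(-1678/43) = 10068/43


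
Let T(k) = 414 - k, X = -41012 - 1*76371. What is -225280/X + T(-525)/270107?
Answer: 60959927597/31705969981 ≈ 1.9227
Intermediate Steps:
X = -117383 (X = -41012 - 76371 = -117383)
-225280/X + T(-525)/270107 = -225280/(-117383) + (414 - 1*(-525))/270107 = -225280*(-1/117383) + (414 + 525)*(1/270107) = 225280/117383 + 939*(1/270107) = 225280/117383 + 939/270107 = 60959927597/31705969981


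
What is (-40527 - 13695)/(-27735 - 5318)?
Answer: 54222/33053 ≈ 1.6405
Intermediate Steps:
(-40527 - 13695)/(-27735 - 5318) = -54222/(-33053) = -54222*(-1/33053) = 54222/33053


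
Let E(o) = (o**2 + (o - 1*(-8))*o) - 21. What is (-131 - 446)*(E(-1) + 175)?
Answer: -85396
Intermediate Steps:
E(o) = -21 + o**2 + o*(8 + o) (E(o) = (o**2 + (o + 8)*o) - 21 = (o**2 + (8 + o)*o) - 21 = (o**2 + o*(8 + o)) - 21 = -21 + o**2 + o*(8 + o))
(-131 - 446)*(E(-1) + 175) = (-131 - 446)*((-21 + 2*(-1)**2 + 8*(-1)) + 175) = -577*((-21 + 2*1 - 8) + 175) = -577*((-21 + 2 - 8) + 175) = -577*(-27 + 175) = -577*148 = -85396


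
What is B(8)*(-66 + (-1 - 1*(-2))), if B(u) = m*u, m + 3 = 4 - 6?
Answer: 2600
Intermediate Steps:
m = -5 (m = -3 + (4 - 6) = -3 - 2 = -5)
B(u) = -5*u
B(8)*(-66 + (-1 - 1*(-2))) = (-5*8)*(-66 + (-1 - 1*(-2))) = -40*(-66 + (-1 + 2)) = -40*(-66 + 1) = -40*(-65) = 2600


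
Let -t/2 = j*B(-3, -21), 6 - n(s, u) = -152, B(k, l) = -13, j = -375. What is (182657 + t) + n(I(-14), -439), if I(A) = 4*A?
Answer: 173065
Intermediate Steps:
n(s, u) = 158 (n(s, u) = 6 - 1*(-152) = 6 + 152 = 158)
t = -9750 (t = -(-750)*(-13) = -2*4875 = -9750)
(182657 + t) + n(I(-14), -439) = (182657 - 9750) + 158 = 172907 + 158 = 173065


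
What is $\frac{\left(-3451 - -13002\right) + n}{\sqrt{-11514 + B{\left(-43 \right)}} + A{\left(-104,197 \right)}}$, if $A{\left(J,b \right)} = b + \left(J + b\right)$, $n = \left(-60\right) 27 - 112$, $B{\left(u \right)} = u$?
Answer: $\frac{2267510}{95657} - \frac{7819 i \sqrt{11557}}{95657} \approx 23.705 - 8.7873 i$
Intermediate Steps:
$n = -1732$ ($n = -1620 - 112 = -1732$)
$A{\left(J,b \right)} = J + 2 b$
$\frac{\left(-3451 - -13002\right) + n}{\sqrt{-11514 + B{\left(-43 \right)}} + A{\left(-104,197 \right)}} = \frac{\left(-3451 - -13002\right) - 1732}{\sqrt{-11514 - 43} + \left(-104 + 2 \cdot 197\right)} = \frac{\left(-3451 + 13002\right) - 1732}{\sqrt{-11557} + \left(-104 + 394\right)} = \frac{9551 - 1732}{i \sqrt{11557} + 290} = \frac{7819}{290 + i \sqrt{11557}}$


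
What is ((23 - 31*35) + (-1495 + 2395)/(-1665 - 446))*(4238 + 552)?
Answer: -10742925780/2111 ≈ -5.0890e+6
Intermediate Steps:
((23 - 31*35) + (-1495 + 2395)/(-1665 - 446))*(4238 + 552) = ((23 - 1085) + 900/(-2111))*4790 = (-1062 + 900*(-1/2111))*4790 = (-1062 - 900/2111)*4790 = -2242782/2111*4790 = -10742925780/2111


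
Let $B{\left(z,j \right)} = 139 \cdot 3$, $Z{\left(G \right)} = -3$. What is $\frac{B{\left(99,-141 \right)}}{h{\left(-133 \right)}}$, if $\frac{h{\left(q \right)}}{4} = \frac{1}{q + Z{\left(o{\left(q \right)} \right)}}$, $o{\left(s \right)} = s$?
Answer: $-14178$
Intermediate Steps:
$B{\left(z,j \right)} = 417$
$h{\left(q \right)} = \frac{4}{-3 + q}$ ($h{\left(q \right)} = \frac{4}{q - 3} = \frac{4}{-3 + q}$)
$\frac{B{\left(99,-141 \right)}}{h{\left(-133 \right)}} = \frac{417}{4 \frac{1}{-3 - 133}} = \frac{417}{4 \frac{1}{-136}} = \frac{417}{4 \left(- \frac{1}{136}\right)} = \frac{417}{- \frac{1}{34}} = 417 \left(-34\right) = -14178$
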